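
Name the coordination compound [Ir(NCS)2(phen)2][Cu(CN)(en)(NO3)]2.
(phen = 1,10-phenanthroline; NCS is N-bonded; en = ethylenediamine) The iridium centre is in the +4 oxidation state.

Ir is given as +4; the cation's ligand charges sum to -2, so the complex cation is 2+.
With 2 anions per cation, each anion must be 2/2 = 1−.
Anion: ligand charges sum to -2; for the ion to be 1−, Cu = +1.

diisothiocyanatobis(1,10-phenanthroline)iridium(IV) cyano(ethylenediamine)nitratocuprate(I)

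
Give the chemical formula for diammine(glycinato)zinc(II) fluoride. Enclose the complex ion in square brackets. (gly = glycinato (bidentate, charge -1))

Ligands: 2 ammine (NH3, neutral), 1 glycinato (gly, -1). Ligand charge sum = -1.
With Zn in oxidation state +2, the complex ion is [Zn...]^1+.
Charge balance with fluoride (-1) requires 1 complex ion per 1 fluoride.

[Zn(gly)(NH3)2]F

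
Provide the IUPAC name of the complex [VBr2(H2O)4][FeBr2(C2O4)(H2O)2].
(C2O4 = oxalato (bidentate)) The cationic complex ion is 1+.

The complex cation is given as 1+; its ligand charges sum to -2, so V = +3.
A 1:1 salt means the anion carries the equal and opposite charge, 1−.
Anion: ligand charges sum to -4; for the ion to be 1−, Fe = +3.

tetraaquadibromovanadium(III) diaquadibromooxalatoferrate(III)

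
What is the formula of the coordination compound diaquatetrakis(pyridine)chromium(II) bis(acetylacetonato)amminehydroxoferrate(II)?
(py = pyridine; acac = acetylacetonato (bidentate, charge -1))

[Cr(H2O)2(py)4][Fe(acac)2(NH3)(OH)]2

Cation [Cr…]: ligand charges 0, Cr(II) ⇒ ion charge 2+.
Anion [Fe…]: ligand charges -3, Fe(II) ⇒ ion charge 1−.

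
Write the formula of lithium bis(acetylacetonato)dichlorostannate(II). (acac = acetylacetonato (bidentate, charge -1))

Ligands: 2 chloro (Cl, -1), 2 acetylacetonato (acac, -1). Ligand charge sum = -4.
With Sn in oxidation state +2, the complex ion is [Sn...]^2−.
Charge balance with lithium (+1) requires 1 complex ion per 2 lithium.

Li2[Sn(acac)2Cl2]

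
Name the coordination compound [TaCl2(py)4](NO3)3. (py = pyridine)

dichlorotetrakis(pyridine)tantalum(V) nitrate

The 3 nitrate counter-ions carry a total charge of -3, so each complex ion is 3+.
Ligand charges: 2×chloro (-1 each), 4×pyridine (neutral); total -2. So Ta + (-2) = 3+, giving Ta = +5.
Ligands are named alphabetically: chloro before pyridine.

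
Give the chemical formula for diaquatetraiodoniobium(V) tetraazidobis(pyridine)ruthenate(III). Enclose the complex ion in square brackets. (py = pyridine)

Cation [Nb…]: ligand charges -4, Nb(V) ⇒ ion charge 1+.
Anion [Ru…]: ligand charges -4, Ru(III) ⇒ ion charge 1−.
One 1+ cation balances one 1− anion.

[Nb(H2O)2I4][Ru(N3)4(py)2]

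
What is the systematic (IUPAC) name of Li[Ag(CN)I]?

lithium cyanoiodoargentate(I)

The 1 lithium counter-ion carries a total charge of +1, so each complex ion is 1−.
Ligand charges: 1×iodo (-1 each), 1×cyano (-1 each); total -2. So Ag + (-2) = 1−, giving Ag = +1.
The complex ion is anionic, so silver takes the -ate form argentate(I).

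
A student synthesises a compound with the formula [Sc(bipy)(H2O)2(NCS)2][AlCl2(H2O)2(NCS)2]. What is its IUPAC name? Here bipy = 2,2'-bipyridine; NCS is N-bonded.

diaqua(2,2'-bipyridine)diisothiocyanatoscandium(III) diaquadichlorodiisothiocyanatoaluminate(III)

Scandium is always +3 in its complexes; the cation's ligand charges sum to -2, so the complex cation is 1+.
A 1:1 salt means the anion carries the equal and opposite charge, 1−.
Anion: ligand charges sum to -4; for the ion to be 1−, Al = +3.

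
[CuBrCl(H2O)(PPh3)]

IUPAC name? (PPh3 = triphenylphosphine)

aquabromochloro(triphenylphosphine)copper(II)

There is no counter-ion, so the complex is neutral overall.
Ligand charges: 1×triphenylphosphine (neutral), 1×bromo (-1 each), 1×aqua (neutral), 1×chloro (-1 each); total -2. So Cu + (-2) = 0, giving Cu = +2.
Ligands are named alphabetically: aqua before bromo before chloro before triphenylphosphine.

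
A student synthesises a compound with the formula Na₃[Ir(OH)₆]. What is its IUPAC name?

The 3 sodium counter-ions carry a total charge of +3, so each complex ion is 3−.
Ligand charges: 6×hydroxo (-1 each); total -6. So Ir + (-6) = 3−, giving Ir = +3.
The complex ion is anionic, so iridium takes the -ate form iridate(III).

sodium hexahydroxoiridate(III)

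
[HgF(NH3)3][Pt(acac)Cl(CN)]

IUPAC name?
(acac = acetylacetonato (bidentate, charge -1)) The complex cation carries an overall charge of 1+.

triamminefluoromercury(II) (acetylacetonato)chlorocyanoplatinate(II)

The complex cation is given as 1+; its ligand charges sum to -1, so Hg = +2.
A 1:1 salt means the anion carries the equal and opposite charge, 1−.
Anion: ligand charges sum to -3; for the ion to be 1−, Pt = +2.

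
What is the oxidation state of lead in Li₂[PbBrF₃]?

+2

2 lithium outside the brackets (+1 each) → the complex ion is 2−.
Ligand charges: 1×Br = -1; 3×F = -3; sum -4.
Pb + (-4) = 2− ⇒ Pb is +2.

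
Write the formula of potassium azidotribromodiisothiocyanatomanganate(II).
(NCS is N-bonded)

Ligands: 2 isothiocyanato (NCS, -1), 1 azido (N3, -1), 3 bromo (Br, -1). Ligand charge sum = -6.
With Mn in oxidation state +2, the complex ion is [Mn...]^4−.
Charge balance with potassium (+1) requires 1 complex ion per 4 potassium.

K4[MnBr3(N3)(NCS)2]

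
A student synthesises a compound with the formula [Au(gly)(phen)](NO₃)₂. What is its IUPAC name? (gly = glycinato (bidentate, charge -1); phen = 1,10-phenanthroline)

The 2 nitrate counter-ions carry a total charge of -2, so each complex ion is 2+.
Ligand charges: 1×glycinato (-1 each), 1×1,10-phenanthroline (neutral); total -1. So Au + (-1) = 2+, giving Au = +3.
Ligands are named alphabetically: glycinato before phenanthroline.

(glycinato)(1,10-phenanthroline)gold(III) nitrate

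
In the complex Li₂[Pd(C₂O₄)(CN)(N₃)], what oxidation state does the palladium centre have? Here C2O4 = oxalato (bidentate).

+2

2 lithium outside the brackets (+1 each) → the complex ion is 2−.
Ligand charges: 1×N3 = -1; 1×CN = -1; 1×C2O4 = -2; sum -4.
Pd + (-4) = 2− ⇒ Pd is +2.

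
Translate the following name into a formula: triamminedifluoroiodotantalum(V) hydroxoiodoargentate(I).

[TaF2I(NH3)3][AgI(OH)]2

Cation [Ta…]: ligand charges -3, Ta(V) ⇒ ion charge 2+.
Anion [Ag…]: ligand charges -2, Ag(I) ⇒ ion charge 1−.
One 2+ cation requires 2 of the 1− anion.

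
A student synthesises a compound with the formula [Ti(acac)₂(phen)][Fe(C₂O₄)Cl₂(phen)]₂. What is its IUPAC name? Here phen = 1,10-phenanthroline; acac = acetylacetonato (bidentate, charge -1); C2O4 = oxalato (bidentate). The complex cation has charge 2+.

bis(acetylacetonato)(1,10-phenanthroline)titanium(IV) dichlorooxalato(1,10-phenanthroline)ferrate(III)

Both ions are complex: the cation is named first with the plain metal name, the anion second with the -ate form; each ion's ligands are alphabetised independently.
The complex cation is given as 2+; its ligand charges sum to -2, so Ti = +4.
With 2 anions per cation, each anion must be 2/2 = 1−.
Anion: ligand charges sum to -4; for the ion to be 1−, Fe = +3.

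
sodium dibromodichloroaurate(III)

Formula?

Na[AuBr2Cl2]

Ligands: 2 chloro (Cl, -1), 2 bromo (Br, -1). Ligand charge sum = -4.
With Au in oxidation state +3, the complex ion is [Au...]^1−.
Charge balance with sodium (+1) requires 1 complex ion per 1 sodium.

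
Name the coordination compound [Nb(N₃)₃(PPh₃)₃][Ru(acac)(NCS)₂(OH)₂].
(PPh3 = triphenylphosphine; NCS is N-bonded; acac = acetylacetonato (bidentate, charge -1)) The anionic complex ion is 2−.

triazidotris(triphenylphosphine)niobium(V) (acetylacetonato)dihydroxodiisothiocyanatoruthenate(III)

The complex anion is given as 2−; its ligand charges sum to -5, so Ru = +3.
A 1:1 salt means the cation carries the equal and opposite charge, 2+.
Cation: ligand charges sum to -3; for the ion to be 2+, Nb = +5.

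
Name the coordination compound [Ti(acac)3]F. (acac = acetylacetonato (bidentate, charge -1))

The 1 fluoride counter-ion carries a total charge of -1, so each complex ion is 1+.
Ligand charges: 3×acetylacetonato (-1 each); total -3. So Ti + (-3) = 1+, giving Ti = +4.

tris(acetylacetonato)titanium(IV) fluoride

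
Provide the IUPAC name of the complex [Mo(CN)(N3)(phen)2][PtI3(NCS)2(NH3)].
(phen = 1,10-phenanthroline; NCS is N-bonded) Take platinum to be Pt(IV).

azidocyanobis(1,10-phenanthroline)molybdenum(III) amminetriiododiisothiocyanatoplatinate(IV)

Both ions are complex: the cation is named first with the plain metal name, the anion second with the -ate form; each ion's ligands are alphabetised independently.
Pt is given as +4; the anion's ligand charges sum to -5, so the complex anion is 1−.
A 1:1 salt means the cation carries the equal and opposite charge, 1+.
Cation: ligand charges sum to -2; for the ion to be 1+, Mo = +3.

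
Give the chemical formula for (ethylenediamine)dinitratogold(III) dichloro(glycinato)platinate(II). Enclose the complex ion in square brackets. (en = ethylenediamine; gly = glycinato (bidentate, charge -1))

Cation [Au…]: ligand charges -2, Au(III) ⇒ ion charge 1+.
Anion [Pt…]: ligand charges -3, Pt(II) ⇒ ion charge 1−.
One 1+ cation balances one 1− anion.

[Au(en)(NO3)2][PtCl2(gly)]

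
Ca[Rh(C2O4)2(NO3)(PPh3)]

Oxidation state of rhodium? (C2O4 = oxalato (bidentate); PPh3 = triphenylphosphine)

1 calcium outside the brackets (+2 each) → the complex ion is 2−.
Ligand charges: 2×C2O4 = -4; 1×PPh3 neutral; 1×NO3 = -1; sum -5.
Rh + (-5) = 2− ⇒ Rh is +3.

+3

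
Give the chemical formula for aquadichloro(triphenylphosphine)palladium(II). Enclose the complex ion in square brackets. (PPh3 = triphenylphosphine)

Ligands: 1 aqua (H2O, neutral), 1 triphenylphosphine (PPh3, neutral), 2 chloro (Cl, -1). Ligand charge sum = -2.
With Pd in oxidation state +2, the complex ion is [Pd...].

[PdCl2(H2O)(PPh3)]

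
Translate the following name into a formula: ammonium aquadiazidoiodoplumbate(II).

NH4[Pb(H2O)I(N3)2]

Ligands: 1 iodo (I, -1), 2 azido (N3, -1), 1 aqua (H2O, neutral). Ligand charge sum = -3.
With Pb in oxidation state +2, the complex ion is [Pb...]^1−.
Charge balance with ammonium (+1) requires 1 complex ion per 1 ammonium.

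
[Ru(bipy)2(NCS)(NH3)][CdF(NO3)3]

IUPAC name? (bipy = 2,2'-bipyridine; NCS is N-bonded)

amminebis(2,2'-bipyridine)isothiocyanatoruthenium(III) fluorotrinitratocadmate(II)

Cadmium is always +2 in its complexes; the anion's ligand charges sum to -4, so the complex anion is 2−.
A 1:1 salt means the cation carries the equal and opposite charge, 2+.
Cation: ligand charges sum to -1; for the ion to be 2+, Ru = +3.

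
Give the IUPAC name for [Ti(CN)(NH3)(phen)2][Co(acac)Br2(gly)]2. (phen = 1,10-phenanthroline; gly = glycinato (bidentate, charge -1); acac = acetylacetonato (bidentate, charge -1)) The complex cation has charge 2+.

amminecyanobis(1,10-phenanthroline)titanium(III) (acetylacetonato)dibromo(glycinato)cobaltate(III)

Both ions are complex: the cation is named first with the plain metal name, the anion second with the -ate form; each ion's ligands are alphabetised independently.
The complex cation is given as 2+; its ligand charges sum to -1, so Ti = +3.
With 2 anions per cation, each anion must be 2/2 = 1−.
Anion: ligand charges sum to -4; for the ion to be 1−, Co = +3.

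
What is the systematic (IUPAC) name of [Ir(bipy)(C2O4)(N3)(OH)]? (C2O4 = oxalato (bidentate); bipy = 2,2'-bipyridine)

There is no counter-ion, so the complex is neutral overall.
Ligand charges: 1×hydroxo (-1 each), 1×azido (-1 each), 1×oxalato (-2 each), 1×2,2'-bipyridine (neutral); total -4. So Ir + (-4) = 0, giving Ir = +4.
Ligands are named alphabetically: azido before bipyridine before hydroxo before oxalato.

azido(2,2'-bipyridine)hydroxooxalatoiridium(IV)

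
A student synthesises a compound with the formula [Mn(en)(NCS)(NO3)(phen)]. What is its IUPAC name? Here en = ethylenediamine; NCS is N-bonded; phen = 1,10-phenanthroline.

There is no counter-ion, so the complex is neutral overall.
Ligand charges: 1×ethylenediamine (neutral), 1×nitrato (-1 each), 1×isothiocyanato (-1 each), 1×1,10-phenanthroline (neutral); total -2. So Mn + (-2) = 0, giving Mn = +2.
Ligands are named alphabetically: ethylenediamine before isothiocyanato before nitrato before phenanthroline.

(ethylenediamine)isothiocyanatonitrato(1,10-phenanthroline)manganese(II)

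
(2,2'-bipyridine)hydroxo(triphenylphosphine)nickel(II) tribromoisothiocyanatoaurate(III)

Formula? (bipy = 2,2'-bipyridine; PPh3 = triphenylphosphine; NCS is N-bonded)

Cation [Ni…]: ligand charges -1, Ni(II) ⇒ ion charge 1+.
Anion [Au…]: ligand charges -4, Au(III) ⇒ ion charge 1−.
One 1+ cation balances one 1− anion.

[Ni(bipy)(OH)(PPh3)][AuBr3(NCS)]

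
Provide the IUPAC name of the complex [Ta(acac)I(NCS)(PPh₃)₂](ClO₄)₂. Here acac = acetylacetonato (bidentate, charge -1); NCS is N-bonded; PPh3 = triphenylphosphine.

The 2 perchlorate counter-ions carry a total charge of -2, so each complex ion is 2+.
Ligand charges: 1×iodo (-1 each), 1×acetylacetonato (-1 each), 1×isothiocyanato (-1 each), 2×triphenylphosphine (neutral); total -3. So Ta + (-3) = 2+, giving Ta = +5.
Ligands are named alphabetically: acetylacetonato before iodo before isothiocyanato before triphenylphosphine.

(acetylacetonato)iodoisothiocyanatobis(triphenylphosphine)tantalum(V) perchlorate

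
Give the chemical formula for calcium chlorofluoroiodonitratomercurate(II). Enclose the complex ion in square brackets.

Ligands: 1 nitrato (NO3, -1), 1 fluoro (F, -1), 1 chloro (Cl, -1), 1 iodo (I, -1). Ligand charge sum = -4.
Charge balance with calcium (+2) requires 1 complex ion per 1 calcium.

Ca[HgClFI(NO3)]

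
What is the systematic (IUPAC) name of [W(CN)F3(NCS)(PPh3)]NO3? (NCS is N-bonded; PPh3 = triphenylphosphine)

cyanotrifluoroisothiocyanato(triphenylphosphine)tungsten(VI) nitrate

The 1 nitrate counter-ion carries a total charge of -1, so each complex ion is 1+.
Ligand charges: 3×fluoro (-1 each), 1×cyano (-1 each), 1×isothiocyanato (-1 each), 1×triphenylphosphine (neutral); total -5. So W + (-5) = 1+, giving W = +6.
Ligands are named alphabetically: cyano before fluoro before isothiocyanato before triphenylphosphine.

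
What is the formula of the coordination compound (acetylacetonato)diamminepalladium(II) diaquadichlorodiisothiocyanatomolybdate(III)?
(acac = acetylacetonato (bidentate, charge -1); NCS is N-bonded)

[Pd(acac)(NH3)2][MoCl2(H2O)2(NCS)2]

Cation [Pd…]: ligand charges -1, Pd(II) ⇒ ion charge 1+.
Anion [Mo…]: ligand charges -4, Mo(III) ⇒ ion charge 1−.
One 1+ cation balances one 1− anion.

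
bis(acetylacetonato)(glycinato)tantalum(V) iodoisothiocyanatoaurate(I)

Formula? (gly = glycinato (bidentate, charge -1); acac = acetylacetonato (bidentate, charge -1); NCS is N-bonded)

Cation [Ta…]: ligand charges -3, Ta(V) ⇒ ion charge 2+.
Anion [Au…]: ligand charges -2, Au(I) ⇒ ion charge 1−.

[Ta(acac)2(gly)][AuI(NCS)]2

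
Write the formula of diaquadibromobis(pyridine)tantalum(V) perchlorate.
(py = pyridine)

Ligands: 2 bromo (Br, -1), 2 aqua (H2O, neutral), 2 pyridine (py, neutral). Ligand charge sum = -2.
With Ta in oxidation state +5, the complex ion is [Ta...]^3+.
Charge balance with perchlorate (-1) requires 1 complex ion per 3 perchlorate.

[TaBr2(H2O)2(py)2](ClO4)3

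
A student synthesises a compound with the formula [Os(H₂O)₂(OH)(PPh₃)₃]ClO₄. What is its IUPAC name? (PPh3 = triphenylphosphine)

diaquahydroxotris(triphenylphosphine)osmium(II) perchlorate

The 1 perchlorate counter-ion carries a total charge of -1, so each complex ion is 1+.
Ligand charges: 2×aqua (neutral), 3×triphenylphosphine (neutral), 1×hydroxo (-1 each); total -1. So Os + (-1) = 1+, giving Os = +2.
Ligands are named alphabetically: aqua before hydroxo before triphenylphosphine.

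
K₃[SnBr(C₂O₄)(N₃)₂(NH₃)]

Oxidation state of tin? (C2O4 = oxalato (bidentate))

+2

3 potassium outside the brackets (+1 each) → the complex ion is 3−.
Ligand charges: 1×Br = -1; 1×C2O4 = -2; 1×NH3 neutral; 2×N3 = -2; sum -5.
Sn + (-5) = 3− ⇒ Sn is +2.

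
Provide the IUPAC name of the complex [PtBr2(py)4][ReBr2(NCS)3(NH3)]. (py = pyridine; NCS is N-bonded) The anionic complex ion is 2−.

Both ions are complex: the cation is named first with the plain metal name, the anion second with the -ate form; each ion's ligands are alphabetised independently.
The complex anion is given as 2−; its ligand charges sum to -5, so Re = +3.
A 1:1 salt means the cation carries the equal and opposite charge, 2+.
Cation: ligand charges sum to -2; for the ion to be 2+, Pt = +4.

dibromotetrakis(pyridine)platinum(IV) amminedibromotriisothiocyanatorhenate(III)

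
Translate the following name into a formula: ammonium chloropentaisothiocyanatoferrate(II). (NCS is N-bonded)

(NH4)4[FeCl(NCS)5]

Ligands: 5 isothiocyanato (NCS, -1), 1 chloro (Cl, -1). Ligand charge sum = -6.
With Fe in oxidation state +2, the complex ion is [Fe...]^4−.
Charge balance with ammonium (+1) requires 1 complex ion per 4 ammonium.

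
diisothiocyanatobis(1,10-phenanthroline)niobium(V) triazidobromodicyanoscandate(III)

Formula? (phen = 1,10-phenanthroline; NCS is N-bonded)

Cation [Nb…]: ligand charges -2, Nb(V) ⇒ ion charge 3+.
Anion [Sc…]: ligand charges -6, Sc(III) ⇒ ion charge 3−.
One 3+ cation balances one 3− anion.

[Nb(NCS)2(phen)2][ScBr(CN)2(N3)3]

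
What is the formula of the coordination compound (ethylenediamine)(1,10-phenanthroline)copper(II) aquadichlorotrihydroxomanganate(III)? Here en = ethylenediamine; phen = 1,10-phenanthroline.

[Cu(en)(phen)][MnCl2(H2O)(OH)3]

Cation [Cu…]: ligand charges 0, Cu(II) ⇒ ion charge 2+.
Anion [Mn…]: ligand charges -5, Mn(III) ⇒ ion charge 2−.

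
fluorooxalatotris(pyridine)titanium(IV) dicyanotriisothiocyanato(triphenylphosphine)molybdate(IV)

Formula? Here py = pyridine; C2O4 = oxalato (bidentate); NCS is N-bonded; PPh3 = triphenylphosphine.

Cation [Ti…]: ligand charges -3, Ti(IV) ⇒ ion charge 1+.
Anion [Mo…]: ligand charges -5, Mo(IV) ⇒ ion charge 1−.
One 1+ cation balances one 1− anion.

[Ti(C2O4)F(py)3][Mo(CN)2(NCS)3(PPh3)]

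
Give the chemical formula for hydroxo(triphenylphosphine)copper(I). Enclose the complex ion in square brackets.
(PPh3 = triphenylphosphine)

Ligands: 1 triphenylphosphine (PPh3, neutral), 1 hydroxo (OH, -1). Ligand charge sum = -1.
With Cu in oxidation state +1, the complex ion is [Cu...].

[Cu(OH)(PPh3)]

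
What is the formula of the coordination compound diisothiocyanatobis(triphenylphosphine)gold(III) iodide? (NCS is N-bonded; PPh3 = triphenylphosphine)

[Au(NCS)2(PPh3)2]I

Ligands: 2 isothiocyanato (NCS, -1), 2 triphenylphosphine (PPh3, neutral). Ligand charge sum = -2.
With Au in oxidation state +3, the complex ion is [Au...]^1+.
Charge balance with iodide (-1) requires 1 complex ion per 1 iodide.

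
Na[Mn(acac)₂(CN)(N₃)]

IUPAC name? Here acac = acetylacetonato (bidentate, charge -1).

The 1 sodium counter-ion carries a total charge of +1, so each complex ion is 1−.
Ligand charges: 2×acetylacetonato (-1 each), 1×azido (-1 each), 1×cyano (-1 each); total -4. So Mn + (-4) = 1−, giving Mn = +3.
The complex ion is anionic, so manganese takes the -ate form manganate(III).

sodium bis(acetylacetonato)azidocyanomanganate(III)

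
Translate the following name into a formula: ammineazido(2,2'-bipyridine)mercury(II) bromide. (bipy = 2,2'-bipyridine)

Ligands: 1 azido (N3, -1), 1 2,2'-bipyridine (bipy, neutral), 1 ammine (NH3, neutral). Ligand charge sum = -1.
Charge balance with bromide (-1) requires 1 complex ion per 1 bromide.

[Hg(bipy)(N3)(NH3)]Br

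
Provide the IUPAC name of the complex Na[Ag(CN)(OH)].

The 1 sodium counter-ion carries a total charge of +1, so each complex ion is 1−.
Ligand charges: 1×hydroxo (-1 each), 1×cyano (-1 each); total -2. So Ag + (-2) = 1−, giving Ag = +1.
The complex ion is anionic, so silver takes the -ate form argentate(I).

sodium cyanohydroxoargentate(I)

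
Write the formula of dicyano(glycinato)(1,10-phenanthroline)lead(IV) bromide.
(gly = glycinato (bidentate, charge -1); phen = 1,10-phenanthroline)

Ligands: 1 glycinato (gly, -1), 2 cyano (CN, -1), 1 1,10-phenanthroline (phen, neutral). Ligand charge sum = -3.
With Pb in oxidation state +4, the complex ion is [Pb...]^1+.
Charge balance with bromide (-1) requires 1 complex ion per 1 bromide.

[Pb(CN)2(gly)(phen)]Br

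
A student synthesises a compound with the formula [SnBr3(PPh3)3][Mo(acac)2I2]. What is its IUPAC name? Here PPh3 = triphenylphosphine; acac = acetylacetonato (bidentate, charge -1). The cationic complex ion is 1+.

Both ions are complex: the cation is named first with the plain metal name, the anion second with the -ate form; each ion's ligands are alphabetised independently.
The complex cation is given as 1+; its ligand charges sum to -3, so Sn = +4.
A 1:1 salt means the anion carries the equal and opposite charge, 1−.
Anion: ligand charges sum to -4; for the ion to be 1−, Mo = +3.

tribromotris(triphenylphosphine)tin(IV) bis(acetylacetonato)diiodomolybdate(III)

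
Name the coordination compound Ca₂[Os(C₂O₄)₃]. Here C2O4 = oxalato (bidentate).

The 2 calcium counter-ions carry a total charge of +4, so each complex ion is 4−.
Ligand charges: 3×oxalato (-2 each); total -6. So Os + (-6) = 4−, giving Os = +2.
The complex ion is anionic, so osmium takes the -ate form osmate(II).

calcium trioxalatoosmate(II)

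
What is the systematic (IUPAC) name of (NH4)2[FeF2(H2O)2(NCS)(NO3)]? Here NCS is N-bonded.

ammonium diaquadifluoroisothiocyanatonitratoferrate(II)

The 2 ammonium counter-ions carry a total charge of +2, so each complex ion is 2−.
Ligand charges: 2×fluoro (-1 each), 1×isothiocyanato (-1 each), 1×nitrato (-1 each), 2×aqua (neutral); total -4. So Fe + (-4) = 2−, giving Fe = +2.
The complex ion is anionic, so iron takes the -ate form ferrate(II).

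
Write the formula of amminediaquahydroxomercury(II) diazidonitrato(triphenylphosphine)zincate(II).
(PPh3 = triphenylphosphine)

[Hg(H2O)2(NH3)(OH)][Zn(N3)2(NO3)(PPh3)]

Cation [Hg…]: ligand charges -1, Hg(II) ⇒ ion charge 1+.
Anion [Zn…]: ligand charges -3, Zn(II) ⇒ ion charge 1−.
One 1+ cation balances one 1− anion.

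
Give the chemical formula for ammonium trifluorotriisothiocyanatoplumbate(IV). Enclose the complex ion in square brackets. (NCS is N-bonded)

Ligands: 3 fluoro (F, -1), 3 isothiocyanato (NCS, -1). Ligand charge sum = -6.
Charge balance with ammonium (+1) requires 1 complex ion per 2 ammonium.

(NH4)2[PbF3(NCS)3]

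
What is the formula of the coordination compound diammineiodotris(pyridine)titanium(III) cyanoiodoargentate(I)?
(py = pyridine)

Cation [Ti…]: ligand charges -1, Ti(III) ⇒ ion charge 2+.
Anion [Ag…]: ligand charges -2, Ag(I) ⇒ ion charge 1−.
One 2+ cation requires 2 of the 1− anion.

[TiI(NH3)2(py)3][Ag(CN)I]2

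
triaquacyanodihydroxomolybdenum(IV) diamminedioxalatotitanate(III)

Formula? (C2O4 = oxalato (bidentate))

[Mo(CN)(H2O)3(OH)2][Ti(C2O4)2(NH3)2]

Cation [Mo…]: ligand charges -3, Mo(IV) ⇒ ion charge 1+.
Anion [Ti…]: ligand charges -4, Ti(III) ⇒ ion charge 1−.
One 1+ cation balances one 1− anion.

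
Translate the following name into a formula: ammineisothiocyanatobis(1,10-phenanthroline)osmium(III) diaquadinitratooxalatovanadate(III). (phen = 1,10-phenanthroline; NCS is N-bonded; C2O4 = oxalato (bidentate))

Cation [Os…]: ligand charges -1, Os(III) ⇒ ion charge 2+.
Anion [V…]: ligand charges -4, V(III) ⇒ ion charge 1−.
One 2+ cation requires 2 of the 1− anion.

[Os(NCS)(NH3)(phen)2][V(C2O4)(H2O)2(NO3)2]2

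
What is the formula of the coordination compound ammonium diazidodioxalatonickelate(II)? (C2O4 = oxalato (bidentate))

(NH4)4[Ni(C2O4)2(N3)2]

Ligands: 2 oxalato (C2O4, -2), 2 azido (N3, -1). Ligand charge sum = -6.
With Ni in oxidation state +2, the complex ion is [Ni...]^4−.
Charge balance with ammonium (+1) requires 1 complex ion per 4 ammonium.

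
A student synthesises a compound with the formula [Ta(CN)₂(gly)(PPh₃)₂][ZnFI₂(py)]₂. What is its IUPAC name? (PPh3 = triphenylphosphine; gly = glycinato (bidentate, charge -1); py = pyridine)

dicyano(glycinato)bis(triphenylphosphine)tantalum(V) fluorodiiodo(pyridine)zincate(II)

Both ions are complex: the cation is named first with the plain metal name, the anion second with the -ate form; each ion's ligands are alphabetised independently.
Zinc is always +2 in its complexes; the anion's ligand charges sum to -3, so the complex anion is 1−.
With 2 anions per cation, the cation must be 2×1 = 2+.
Cation: ligand charges sum to -3; for the ion to be 2+, Ta = +5.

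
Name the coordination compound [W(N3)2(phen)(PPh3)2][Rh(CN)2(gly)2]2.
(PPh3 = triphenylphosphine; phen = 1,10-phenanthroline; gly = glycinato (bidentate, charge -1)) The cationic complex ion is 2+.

Both ions are complex: the cation is named first with the plain metal name, the anion second with the -ate form; each ion's ligands are alphabetised independently.
The complex cation is given as 2+; its ligand charges sum to -2, so W = +4.
With 2 anions per cation, each anion must be 2/2 = 1−.
Anion: ligand charges sum to -4; for the ion to be 1−, Rh = +3.

diazido(1,10-phenanthroline)bis(triphenylphosphine)tungsten(IV) dicyanobis(glycinato)rhodate(III)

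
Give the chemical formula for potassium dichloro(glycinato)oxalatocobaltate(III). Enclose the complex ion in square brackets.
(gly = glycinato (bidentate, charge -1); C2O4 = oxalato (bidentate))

K2[Co(C2O4)Cl2(gly)]

Ligands: 2 chloro (Cl, -1), 1 glycinato (gly, -1), 1 oxalato (C2O4, -2). Ligand charge sum = -5.
With Co in oxidation state +3, the complex ion is [Co...]^2−.
Charge balance with potassium (+1) requires 1 complex ion per 2 potassium.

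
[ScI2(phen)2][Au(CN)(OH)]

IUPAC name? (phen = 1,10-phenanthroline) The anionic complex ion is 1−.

Both ions are complex: the cation is named first with the plain metal name, the anion second with the -ate form; each ion's ligands are alphabetised independently.
The complex anion is given as 1−; its ligand charges sum to -2, so Au = +1.
A 1:1 salt means the cation carries the equal and opposite charge, 1+.
Cation: ligand charges sum to -2; for the ion to be 1+, Sc = +3.

diiodobis(1,10-phenanthroline)scandium(III) cyanohydroxoaurate(I)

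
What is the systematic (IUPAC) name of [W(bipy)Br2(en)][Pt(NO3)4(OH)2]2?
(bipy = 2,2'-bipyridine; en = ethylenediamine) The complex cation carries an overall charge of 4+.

The complex cation is given as 4+; its ligand charges sum to -2, so W = +6.
With 2 anions per cation, each anion must be 4/2 = 2−.
Anion: ligand charges sum to -6; for the ion to be 2−, Pt = +4.

(2,2'-bipyridine)dibromo(ethylenediamine)tungsten(VI) dihydroxotetranitratoplatinate(IV)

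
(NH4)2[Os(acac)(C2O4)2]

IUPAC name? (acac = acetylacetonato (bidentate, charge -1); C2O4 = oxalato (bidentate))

ammonium (acetylacetonato)dioxalatoosmate(III)

The 2 ammonium counter-ions carry a total charge of +2, so each complex ion is 2−.
Ligand charges: 1×acetylacetonato (-1 each), 2×oxalato (-2 each); total -5. So Os + (-5) = 2−, giving Os = +3.
The complex ion is anionic, so osmium takes the -ate form osmate(III).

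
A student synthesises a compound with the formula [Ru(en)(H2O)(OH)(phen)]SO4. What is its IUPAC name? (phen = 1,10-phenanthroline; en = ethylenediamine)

The 1 sulfate counter-ion carries a total charge of -2, so each complex ion is 2+.
Ligand charges: 1×1,10-phenanthroline (neutral), 1×ethylenediamine (neutral), 1×aqua (neutral), 1×hydroxo (-1 each); total -1. So Ru + (-1) = 2+, giving Ru = +3.
Ligands are named alphabetically: aqua before ethylenediamine before hydroxo before phenanthroline.

aqua(ethylenediamine)hydroxo(1,10-phenanthroline)ruthenium(III) sulfate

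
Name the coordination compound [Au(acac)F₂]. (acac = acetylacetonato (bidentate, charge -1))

(acetylacetonato)difluorogold(III)

There is no counter-ion, so the complex is neutral overall.
Ligand charges: 2×fluoro (-1 each), 1×acetylacetonato (-1 each); total -3. So Au + (-3) = 0, giving Au = +3.
Ligands are named alphabetically: acetylacetonato before fluoro.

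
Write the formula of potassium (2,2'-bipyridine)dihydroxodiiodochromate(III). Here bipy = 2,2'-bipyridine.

K[Cr(bipy)I2(OH)2]

Ligands: 1 2,2'-bipyridine (bipy, neutral), 2 hydroxo (OH, -1), 2 iodo (I, -1). Ligand charge sum = -4.
With Cr in oxidation state +3, the complex ion is [Cr...]^1−.
Charge balance with potassium (+1) requires 1 complex ion per 1 potassium.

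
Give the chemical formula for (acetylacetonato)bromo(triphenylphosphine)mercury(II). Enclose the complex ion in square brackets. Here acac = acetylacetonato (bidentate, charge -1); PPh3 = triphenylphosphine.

[Hg(acac)Br(PPh3)]

Ligands: 1 bromo (Br, -1), 1 acetylacetonato (acac, -1), 1 triphenylphosphine (PPh3, neutral). Ligand charge sum = -2.
With Hg in oxidation state +2, the complex ion is [Hg...].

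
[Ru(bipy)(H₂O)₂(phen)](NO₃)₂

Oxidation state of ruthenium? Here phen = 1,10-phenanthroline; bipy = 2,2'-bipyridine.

2 nitrate outside the brackets (-1 each) → the complex ion is 2+.
Ligand charges: 1×phen neutral; 1×bipy neutral; 2×H2O neutral; sum 0.
Ru + (0) = 2+ ⇒ Ru is +2.

+2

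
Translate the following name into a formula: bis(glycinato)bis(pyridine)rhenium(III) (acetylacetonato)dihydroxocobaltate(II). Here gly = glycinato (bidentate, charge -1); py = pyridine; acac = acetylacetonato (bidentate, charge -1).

[Re(gly)2(py)2][Co(acac)(OH)2]

Cation [Re…]: ligand charges -2, Re(III) ⇒ ion charge 1+.
Anion [Co…]: ligand charges -3, Co(II) ⇒ ion charge 1−.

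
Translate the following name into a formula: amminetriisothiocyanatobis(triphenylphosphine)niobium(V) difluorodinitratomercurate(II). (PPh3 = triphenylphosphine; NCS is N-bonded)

[Nb(NCS)3(NH3)(PPh3)2][HgF2(NO3)2]

Cation [Nb…]: ligand charges -3, Nb(V) ⇒ ion charge 2+.
Anion [Hg…]: ligand charges -4, Hg(II) ⇒ ion charge 2−.
One 2+ cation balances one 2− anion.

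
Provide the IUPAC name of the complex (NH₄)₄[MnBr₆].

The 4 ammonium counter-ions carry a total charge of +4, so each complex ion is 4−.
Ligand charges: 6×bromo (-1 each); total -6. So Mn + (-6) = 4−, giving Mn = +2.
The complex ion is anionic, so manganese takes the -ate form manganate(II).

ammonium hexabromomanganate(II)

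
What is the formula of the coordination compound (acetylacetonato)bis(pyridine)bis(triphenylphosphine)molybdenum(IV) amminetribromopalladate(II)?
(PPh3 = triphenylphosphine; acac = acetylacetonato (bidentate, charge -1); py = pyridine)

[Mo(acac)(PPh3)2(py)2][PdBr3(NH3)]3

Cation [Mo…]: ligand charges -1, Mo(IV) ⇒ ion charge 3+.
Anion [Pd…]: ligand charges -3, Pd(II) ⇒ ion charge 1−.
One 3+ cation requires 3 of the 1− anion.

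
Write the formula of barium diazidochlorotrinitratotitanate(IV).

Ligands: 1 chloro (Cl, -1), 3 nitrato (NO3, -1), 2 azido (N3, -1). Ligand charge sum = -6.
With Ti in oxidation state +4, the complex ion is [Ti...]^2−.
Charge balance with barium (+2) requires 1 complex ion per 1 barium.

Ba[TiCl(N3)2(NO3)3]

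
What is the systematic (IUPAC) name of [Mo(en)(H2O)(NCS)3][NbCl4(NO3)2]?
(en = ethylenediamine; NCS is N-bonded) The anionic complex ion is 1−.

Both ions are complex: the cation is named first with the plain metal name, the anion second with the -ate form; each ion's ligands are alphabetised independently.
The complex anion is given as 1−; its ligand charges sum to -6, so Nb = +5.
A 1:1 salt means the cation carries the equal and opposite charge, 1+.
Cation: ligand charges sum to -3; for the ion to be 1+, Mo = +4.

aqua(ethylenediamine)triisothiocyanatomolybdenum(IV) tetrachlorodinitratoniobate(V)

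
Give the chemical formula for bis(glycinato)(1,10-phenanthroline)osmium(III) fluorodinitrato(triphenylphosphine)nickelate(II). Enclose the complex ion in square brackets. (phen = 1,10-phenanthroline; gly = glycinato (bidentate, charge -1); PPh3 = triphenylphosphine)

Cation [Os…]: ligand charges -2, Os(III) ⇒ ion charge 1+.
Anion [Ni…]: ligand charges -3, Ni(II) ⇒ ion charge 1−.
One 1+ cation balances one 1− anion.

[Os(gly)2(phen)][NiF(NO3)2(PPh3)]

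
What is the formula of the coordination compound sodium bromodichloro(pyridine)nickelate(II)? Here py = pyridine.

Ligands: 1 bromo (Br, -1), 2 chloro (Cl, -1), 1 pyridine (py, neutral). Ligand charge sum = -3.
With Ni in oxidation state +2, the complex ion is [Ni...]^1−.
Charge balance with sodium (+1) requires 1 complex ion per 1 sodium.

Na[NiBrCl2(py)]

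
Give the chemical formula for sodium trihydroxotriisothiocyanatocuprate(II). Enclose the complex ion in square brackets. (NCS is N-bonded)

Na4[Cu(NCS)3(OH)3]

Ligands: 3 isothiocyanato (NCS, -1), 3 hydroxo (OH, -1). Ligand charge sum = -6.
With Cu in oxidation state +2, the complex ion is [Cu...]^4−.
Charge balance with sodium (+1) requires 1 complex ion per 4 sodium.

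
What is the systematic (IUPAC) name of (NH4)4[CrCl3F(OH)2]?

ammonium trichlorofluorodihydroxochromate(II)

The 4 ammonium counter-ions carry a total charge of +4, so each complex ion is 4−.
Ligand charges: 3×chloro (-1 each), 2×hydroxo (-1 each), 1×fluoro (-1 each); total -6. So Cr + (-6) = 4−, giving Cr = +2.
The complex ion is anionic, so chromium takes the -ate form chromate(II).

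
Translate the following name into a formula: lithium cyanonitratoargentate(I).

Li[Ag(CN)(NO3)]

Ligands: 1 nitrato (NO3, -1), 1 cyano (CN, -1). Ligand charge sum = -2.
With Ag in oxidation state +1, the complex ion is [Ag...]^1−.
Charge balance with lithium (+1) requires 1 complex ion per 1 lithium.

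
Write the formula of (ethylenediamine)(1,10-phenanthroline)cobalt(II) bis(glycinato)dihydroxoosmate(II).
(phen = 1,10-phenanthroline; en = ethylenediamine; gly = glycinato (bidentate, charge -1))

Cation [Co…]: ligand charges 0, Co(II) ⇒ ion charge 2+.
Anion [Os…]: ligand charges -4, Os(II) ⇒ ion charge 2−.

[Co(en)(phen)][Os(gly)2(OH)2]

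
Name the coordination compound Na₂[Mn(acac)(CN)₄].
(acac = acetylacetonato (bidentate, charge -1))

sodium (acetylacetonato)tetracyanomanganate(III)

The 2 sodium counter-ions carry a total charge of +2, so each complex ion is 2−.
Ligand charges: 1×acetylacetonato (-1 each), 4×cyano (-1 each); total -5. So Mn + (-5) = 2−, giving Mn = +3.
Ligands are named alphabetically: acetylacetonato before cyano.
The complex ion is anionic, so manganese takes the -ate form manganate(III).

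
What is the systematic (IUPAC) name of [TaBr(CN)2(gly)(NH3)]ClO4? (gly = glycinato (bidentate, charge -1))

amminebromodicyano(glycinato)tantalum(V) perchlorate

The 1 perchlorate counter-ion carries a total charge of -1, so each complex ion is 1+.
Ligand charges: 1×bromo (-1 each), 2×cyano (-1 each), 1×glycinato (-1 each), 1×ammine (neutral); total -4. So Ta + (-4) = 1+, giving Ta = +5.
Ligands are named alphabetically: ammine before bromo before cyano before glycinato.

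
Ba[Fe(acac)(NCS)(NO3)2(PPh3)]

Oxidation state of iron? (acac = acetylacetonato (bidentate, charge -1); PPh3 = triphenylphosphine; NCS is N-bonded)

+2

1 barium outside the brackets (+2 each) → the complex ion is 2−.
Ligand charges: 1×acac = -1; 2×NO3 = -2; 1×PPh3 neutral; 1×NCS = -1; sum -4.
Fe + (-4) = 2− ⇒ Fe is +2.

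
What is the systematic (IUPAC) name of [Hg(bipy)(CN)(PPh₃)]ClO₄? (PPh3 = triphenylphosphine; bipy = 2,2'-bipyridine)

(2,2'-bipyridine)cyano(triphenylphosphine)mercury(II) perchlorate

The 1 perchlorate counter-ion carries a total charge of -1, so each complex ion is 1+.
Ligand charges: 1×triphenylphosphine (neutral), 1×2,2'-bipyridine (neutral), 1×cyano (-1 each); total -1. So Hg + (-1) = 1+, giving Hg = +2.
Ligands are named alphabetically: bipyridine before cyano before triphenylphosphine.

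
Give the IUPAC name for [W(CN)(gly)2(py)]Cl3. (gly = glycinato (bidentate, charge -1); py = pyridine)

cyanobis(glycinato)(pyridine)tungsten(VI) chloride

The 3 chloride counter-ions carry a total charge of -3, so each complex ion is 3+.
Ligand charges: 1×cyano (-1 each), 2×glycinato (-1 each), 1×pyridine (neutral); total -3. So W + (-3) = 3+, giving W = +6.
Ligands are named alphabetically: cyano before glycinato before pyridine.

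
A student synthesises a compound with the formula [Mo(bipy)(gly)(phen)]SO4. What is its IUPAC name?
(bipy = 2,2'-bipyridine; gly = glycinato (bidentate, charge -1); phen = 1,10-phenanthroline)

(2,2'-bipyridine)(glycinato)(1,10-phenanthroline)molybdenum(III) sulfate

The 1 sulfate counter-ion carries a total charge of -2, so each complex ion is 2+.
Ligand charges: 1×2,2'-bipyridine (neutral), 1×glycinato (-1 each), 1×1,10-phenanthroline (neutral); total -1. So Mo + (-1) = 2+, giving Mo = +3.
Ligands are named alphabetically: bipyridine before glycinato before phenanthroline.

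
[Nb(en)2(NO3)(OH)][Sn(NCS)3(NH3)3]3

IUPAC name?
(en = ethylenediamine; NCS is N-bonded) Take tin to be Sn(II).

Sn is given as +2; the anion's ligand charges sum to -3, so the complex anion is 1−.
With 3 anions per cation, the cation must be 3×1 = 3+.
Cation: ligand charges sum to -2; for the ion to be 3+, Nb = +5.

bis(ethylenediamine)hydroxonitratoniobium(V) triamminetriisothiocyanatostannate(II)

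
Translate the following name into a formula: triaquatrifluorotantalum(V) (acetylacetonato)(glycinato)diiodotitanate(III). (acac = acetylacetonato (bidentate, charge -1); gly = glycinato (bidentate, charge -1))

Cation [Ta…]: ligand charges -3, Ta(V) ⇒ ion charge 2+.
Anion [Ti…]: ligand charges -4, Ti(III) ⇒ ion charge 1−.
One 2+ cation requires 2 of the 1− anion.

[TaF3(H2O)3][Ti(acac)(gly)I2]2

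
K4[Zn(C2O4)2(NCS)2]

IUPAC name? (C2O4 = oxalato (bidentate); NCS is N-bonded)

The 4 potassium counter-ions carry a total charge of +4, so each complex ion is 4−.
Ligand charges: 2×oxalato (-2 each), 2×isothiocyanato (-1 each); total -6. So Zn + (-6) = 4−, giving Zn = +2.
Ligands are named alphabetically: isothiocyanato before oxalato.
The complex ion is anionic, so zinc takes the -ate form zincate(II).

potassium diisothiocyanatodioxalatozincate(II)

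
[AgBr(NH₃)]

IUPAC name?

amminebromosilver(I)

There is no counter-ion, so the complex is neutral overall.
Ligand charges: 1×ammine (neutral), 1×bromo (-1 each); total -1. So Ag + (-1) = 0, giving Ag = +1.
Ligands are named alphabetically: ammine before bromo.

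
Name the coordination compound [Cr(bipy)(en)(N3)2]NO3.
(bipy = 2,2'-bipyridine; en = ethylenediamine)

The 1 nitrate counter-ion carries a total charge of -1, so each complex ion is 1+.
Ligand charges: 1×2,2'-bipyridine (neutral), 2×azido (-1 each), 1×ethylenediamine (neutral); total -2. So Cr + (-2) = 1+, giving Cr = +3.
Ligands are named alphabetically: azido before bipyridine before ethylenediamine.

diazido(2,2'-bipyridine)(ethylenediamine)chromium(III) nitrate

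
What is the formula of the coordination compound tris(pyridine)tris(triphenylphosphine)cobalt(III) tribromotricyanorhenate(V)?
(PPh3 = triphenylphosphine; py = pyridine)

Cation [Co…]: ligand charges 0, Co(III) ⇒ ion charge 3+.
Anion [Re…]: ligand charges -6, Re(V) ⇒ ion charge 1−.
One 3+ cation requires 3 of the 1− anion.

[Co(PPh3)3(py)3][ReBr3(CN)3]3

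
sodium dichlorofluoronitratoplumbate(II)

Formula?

Na2[PbCl2F(NO3)]

Ligands: 1 fluoro (F, -1), 2 chloro (Cl, -1), 1 nitrato (NO3, -1). Ligand charge sum = -4.
With Pb in oxidation state +2, the complex ion is [Pb...]^2−.
Charge balance with sodium (+1) requires 1 complex ion per 2 sodium.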